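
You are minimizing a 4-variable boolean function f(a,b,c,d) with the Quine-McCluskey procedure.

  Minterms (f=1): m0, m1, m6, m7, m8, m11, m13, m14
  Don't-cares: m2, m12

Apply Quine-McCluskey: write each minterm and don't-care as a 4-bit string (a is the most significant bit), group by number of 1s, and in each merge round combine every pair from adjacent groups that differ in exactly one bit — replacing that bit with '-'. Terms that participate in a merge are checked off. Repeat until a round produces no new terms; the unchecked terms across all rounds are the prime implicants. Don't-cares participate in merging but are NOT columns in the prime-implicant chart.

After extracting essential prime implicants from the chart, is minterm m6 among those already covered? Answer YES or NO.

size-2^0 implicants → 0000(✓)  0001(✓)  0010(✓)  0110(✓)  0111(✓)  1000(✓)  1011  1100(✓)  1101(✓)  1110(✓)
size-2^1 implicants → -000  -110  0-10  00-0  000-  011-  1-00  11-0  110-
Unchecked terms (primes): -000, -110, 0-10, 00-0, 000-, 011-, 1-00, 1011, 11-0, 110-
Minterm coverage:
  m0 ⊆ -000,00-0,000-
  m1 ⊆ 000- [E]
  m6 ⊆ -110,0-10,011-
  m7 ⊆ 011- [E]
  m8 ⊆ -000,1-00
  m11 ⊆ 1011 [E]
  m13 ⊆ 110- [E]
  m14 ⊆ -110,11-0
E = {000-, 011-, 1011, 110-}

YES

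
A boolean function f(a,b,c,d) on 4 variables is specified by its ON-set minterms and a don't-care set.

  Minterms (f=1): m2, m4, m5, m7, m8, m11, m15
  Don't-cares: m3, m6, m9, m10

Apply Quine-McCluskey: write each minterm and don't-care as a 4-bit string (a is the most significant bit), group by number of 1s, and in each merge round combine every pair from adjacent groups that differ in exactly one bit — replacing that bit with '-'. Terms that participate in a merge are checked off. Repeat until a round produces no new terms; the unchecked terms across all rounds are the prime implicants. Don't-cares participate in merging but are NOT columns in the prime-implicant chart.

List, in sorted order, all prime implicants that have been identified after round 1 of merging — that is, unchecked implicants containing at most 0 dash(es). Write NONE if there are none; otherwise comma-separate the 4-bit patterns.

size-2^0 implicants → 0010(✓)  0011(✓)  0100(✓)  0101(✓)  0110(✓)  0111(✓)  1000(✓)  1001(✓)  1010(✓)  1011(✓)  1111(✓)
size-2^1 implicants → -010(✓)  -011(✓)  -111(✓)  0-10(✓)  0-11(✓)  001-(✓)  01-0(✓)  01-1(✓)  010-(✓)  011-(✓)  1-11(✓)  10-0(✓)  10-1(✓)  100-(✓)  101-(✓)
size-2^2 implicants → --11  -01-  0-1-  01--  10--
Unchecked terms (primes): --11, -01-, 0-1-, 01--, 10--

NONE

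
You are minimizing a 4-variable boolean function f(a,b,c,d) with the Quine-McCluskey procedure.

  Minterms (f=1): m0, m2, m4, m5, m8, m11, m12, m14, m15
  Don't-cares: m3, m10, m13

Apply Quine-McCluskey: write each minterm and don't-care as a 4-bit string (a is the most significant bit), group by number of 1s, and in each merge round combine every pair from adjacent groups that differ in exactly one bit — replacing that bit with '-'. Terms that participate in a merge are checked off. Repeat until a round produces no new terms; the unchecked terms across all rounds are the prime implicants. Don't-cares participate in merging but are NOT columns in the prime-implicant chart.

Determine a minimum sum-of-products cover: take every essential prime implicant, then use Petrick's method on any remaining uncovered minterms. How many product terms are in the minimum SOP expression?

3

Round 0: 0000✓ 0010✓ 0011✓ 0100✓ 0101✓ 1000✓ 1010✓ 1011✓ 1100✓ 1101✓ 1110✓ 1111✓
Round 1: -000✓ -010✓ -011✓ -100✓ -101✓ 0-00✓ 00-0✓ 001-✓ 010-✓ 1-00✓ 1-10✓ 1-11✓ 10-0✓ 101-✓ 11-0✓ 11-1✓ 110-✓ 111-✓
Round 2: --00 -0-0 -01- -10- 1--0 1-1- 11--
PIs = {--00, -0-0, -01-, -10-, 1--0, 1-1-, 11--}
Coverage chart:
  m0: --00,-0-0
  m2: -0-0,-01-
  m4: --00,-10-
  m5: -10- ←essential
  m8: --00,-0-0,1--0
  m11: -01-,1-1-
  m12: --00,-10-,1--0,11--
  m14: 1--0,1-1-,11--
  m15: 1-1-,11--
Essential: -10-
Petrick residual → -0-0, 1-1-
Min cover (3 terms): b'd' + bc' + ac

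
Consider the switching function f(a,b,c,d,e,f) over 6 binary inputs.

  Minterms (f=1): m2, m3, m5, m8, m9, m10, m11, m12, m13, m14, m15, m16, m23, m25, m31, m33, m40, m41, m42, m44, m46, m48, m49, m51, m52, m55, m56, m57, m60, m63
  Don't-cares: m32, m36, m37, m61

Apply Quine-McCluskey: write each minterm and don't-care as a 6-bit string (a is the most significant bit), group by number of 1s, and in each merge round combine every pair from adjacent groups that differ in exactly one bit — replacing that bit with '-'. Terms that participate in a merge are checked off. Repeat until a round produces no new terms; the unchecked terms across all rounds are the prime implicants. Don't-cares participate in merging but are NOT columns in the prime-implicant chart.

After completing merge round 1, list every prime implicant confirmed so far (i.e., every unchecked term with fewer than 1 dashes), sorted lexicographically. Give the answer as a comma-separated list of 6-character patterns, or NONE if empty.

Round 0: 000010✓ 000011✓ 000101✓ 001000✓ 001001✓ 001010✓ 001011✓ 001100✓ 001101✓ 001110✓ 001111✓ 010000✓ 010111✓ 011001✓ 011111✓ 100000✓ 100001✓ 100100✓ 100101✓ 101000✓ 101001✓ 101010✓ 101100✓ 101110✓ 110000✓ 110001✓ 110011✓ 110100✓ 110111✓ 111000✓ 111001✓ 111100✓ 111101✓ 111111✓
Round 1: -00101 -01000✓ -01001✓ -01010✓ -01100✓ -01110✓ -10000 -10111✓ -11001✓ -11111✓ 0-1001✓ 0-1111 00-010✓ 00-011✓ 00-101 00001-✓ 001-00✓ 001-01✓ 001-10✓ 001-11✓ 0010-0✓ 0010-1✓ 00100-✓ 00101-✓ 0011-0✓ 0011-1✓ 00110-✓ 00111-✓ 01-111✓ 1-0000✓ 1-0001✓ 1-0100✓ 1-1000✓ 1-1001✓ 1-1100✓ 10-000✓ 10-001✓ 10-100✓ 100-00✓ 100-01✓ 10000-✓ 10010-✓ 101-00✓ 101-10✓ 1010-0✓ 10100-✓ 1011-0✓ 11-000✓ 11-001✓ 11-100✓ 11-111✓ 110-00✓ 110-11 1100-1 11000-✓ 111-00✓ 111-01✓ 11100-✓ 1111-1 11110-✓
Round 2: --1001 -01-00✓ -01-10✓ -010-0✓ -0100- -011-0✓ -1-111 00-01- 001--0✓ 001--1✓ 001-0-✓ 001-1-✓ 0010--✓ 0011--✓ 1--000✓ 1--001✓ 1--100✓ 1-0-00✓ 1-000-✓ 1-1-00✓ 1-100-✓ 10--00✓ 10-00-✓ 100-0- 101--0✓ 11--00✓ 11-00-✓ 111-0-
Round 3: -01--0 001--- 1---00 1--00-
PIs = {--1001, -00101, -01--0, -0100-, -1-111, -10000, 0-1111, 00-01-, 00-101, 001---, 1---00, 1--00-, 100-0-, 110-11, 1100-1, 111-0-, 1111-1}

NONE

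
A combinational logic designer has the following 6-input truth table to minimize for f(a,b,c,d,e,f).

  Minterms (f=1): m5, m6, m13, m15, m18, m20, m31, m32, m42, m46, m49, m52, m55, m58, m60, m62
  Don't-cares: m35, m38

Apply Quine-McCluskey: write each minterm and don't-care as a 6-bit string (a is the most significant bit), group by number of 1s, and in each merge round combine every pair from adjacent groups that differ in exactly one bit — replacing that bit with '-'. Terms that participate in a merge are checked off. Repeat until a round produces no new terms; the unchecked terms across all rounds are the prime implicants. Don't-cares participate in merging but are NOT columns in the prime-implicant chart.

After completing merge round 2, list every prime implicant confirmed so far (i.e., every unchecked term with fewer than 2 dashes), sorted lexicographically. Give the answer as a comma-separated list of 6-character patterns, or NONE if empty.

-00110, -10100, 0-1111, 00-101, 0011-1, 010010, 10-110, 100000, 100011, 11-100, 110001, 110111, 1111-0

[col 0] 000101*, 000110*, 001101*, 001111*, 010010, 010100*, 011111*, 100000, 100011, 100110*, 101010*, 101110*, 110001, 110100*, 110111, 111010*, 111100*, 111110*
[col 1] -00110, -10100, 0-1111, 00-101, 0011-1, 1-1010*, 1-1110*, 10-110, 101-10*, 11-100, 111-10*, 1111-0
[col 2] 1-1-10
Prime implicants: -00110, -10100, 0-1111, 00-101, 0011-1, 010010, 1-1-10, 10-110, 100000, 100011, 11-100, 110001, 110111, 1111-0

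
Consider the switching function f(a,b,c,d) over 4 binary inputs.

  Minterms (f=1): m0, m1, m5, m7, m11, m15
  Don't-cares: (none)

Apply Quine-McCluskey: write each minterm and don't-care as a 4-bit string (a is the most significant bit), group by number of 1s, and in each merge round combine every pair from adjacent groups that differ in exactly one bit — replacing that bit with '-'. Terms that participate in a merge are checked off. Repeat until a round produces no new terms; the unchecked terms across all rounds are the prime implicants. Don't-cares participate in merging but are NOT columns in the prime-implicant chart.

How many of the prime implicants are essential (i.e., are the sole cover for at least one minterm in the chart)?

Round 0: 0000✓ 0001✓ 0101✓ 0111✓ 1011✓ 1111✓
Round 1: -111 0-01 000- 01-1 1-11
PIs = {-111, 0-01, 000-, 01-1, 1-11}
Coverage chart:
  m0: 000- ←essential
  m1: 0-01,000-
  m5: 0-01,01-1
  m7: -111,01-1
  m11: 1-11 ←essential
  m15: -111,1-11
Essential: 000-, 1-11

2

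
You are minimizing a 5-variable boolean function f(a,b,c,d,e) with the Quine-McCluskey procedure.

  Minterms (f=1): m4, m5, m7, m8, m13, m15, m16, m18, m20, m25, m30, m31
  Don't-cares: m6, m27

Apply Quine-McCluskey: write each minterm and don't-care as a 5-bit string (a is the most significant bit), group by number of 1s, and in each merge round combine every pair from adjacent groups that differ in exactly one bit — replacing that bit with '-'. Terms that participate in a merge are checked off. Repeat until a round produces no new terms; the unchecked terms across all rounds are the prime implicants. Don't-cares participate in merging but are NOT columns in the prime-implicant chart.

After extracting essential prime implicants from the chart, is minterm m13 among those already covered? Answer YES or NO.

size-2^0 implicants → 00100(✓)  00101(✓)  00110(✓)  00111(✓)  01000  01101(✓)  01111(✓)  10000(✓)  10010(✓)  10100(✓)  11001(✓)  11011(✓)  11110(✓)  11111(✓)
size-2^1 implicants → -0100  -1111  0-101(✓)  0-111(✓)  001-0(✓)  001-1(✓)  0010-(✓)  0011-(✓)  011-1(✓)  10-00  100-0  11-11  110-1  1111-
size-2^2 implicants → 0-1-1  001--
Unchecked terms (primes): -0100, -1111, 0-1-1, 001--, 01000, 10-00, 100-0, 11-11, 110-1, 1111-
Minterm coverage:
  m4 ⊆ -0100,001--
  m5 ⊆ 0-1-1,001--
  m7 ⊆ 0-1-1,001--
  m8 ⊆ 01000 [E]
  m13 ⊆ 0-1-1 [E]
  m15 ⊆ -1111,0-1-1
  m16 ⊆ 10-00,100-0
  m18 ⊆ 100-0 [E]
  m20 ⊆ -0100,10-00
  m25 ⊆ 110-1 [E]
  m30 ⊆ 1111- [E]
  m31 ⊆ -1111,11-11,1111-
E = {0-1-1, 01000, 100-0, 110-1, 1111-}

YES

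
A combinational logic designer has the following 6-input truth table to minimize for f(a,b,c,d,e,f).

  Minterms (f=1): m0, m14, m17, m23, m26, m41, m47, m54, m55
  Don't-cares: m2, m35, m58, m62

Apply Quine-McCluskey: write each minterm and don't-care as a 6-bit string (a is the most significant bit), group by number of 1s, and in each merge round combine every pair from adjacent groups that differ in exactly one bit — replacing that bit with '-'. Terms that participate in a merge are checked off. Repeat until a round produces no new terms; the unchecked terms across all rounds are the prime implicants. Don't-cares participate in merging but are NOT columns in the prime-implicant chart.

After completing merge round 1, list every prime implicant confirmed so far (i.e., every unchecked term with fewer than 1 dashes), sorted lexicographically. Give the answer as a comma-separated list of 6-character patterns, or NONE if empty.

size-2^0 implicants → 000000(✓)  000010(✓)  001110  010001  010111(✓)  011010(✓)  100011  101001  101111  110110(✓)  110111(✓)  111010(✓)  111110(✓)
size-2^1 implicants → -10111  -11010  0000-0  11-110  11011-  111-10
Unchecked terms (primes): -10111, -11010, 0000-0, 001110, 010001, 100011, 101001, 101111, 11-110, 11011-, 111-10

001110, 010001, 100011, 101001, 101111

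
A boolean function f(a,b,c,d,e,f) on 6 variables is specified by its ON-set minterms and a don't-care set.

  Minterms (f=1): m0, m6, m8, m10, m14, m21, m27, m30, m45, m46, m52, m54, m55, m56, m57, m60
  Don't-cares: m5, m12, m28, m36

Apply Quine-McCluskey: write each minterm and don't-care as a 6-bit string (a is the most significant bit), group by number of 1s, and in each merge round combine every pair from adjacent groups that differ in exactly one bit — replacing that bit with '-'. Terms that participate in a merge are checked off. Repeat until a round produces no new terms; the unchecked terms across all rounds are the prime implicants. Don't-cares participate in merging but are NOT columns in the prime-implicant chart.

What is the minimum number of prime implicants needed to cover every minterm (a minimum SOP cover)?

[col 0] 000000*, 000101*, 000110*, 001000*, 001010*, 001100*, 001110*, 010101*, 011011, 011100*, 011110*, 100100*, 101101, 101110*, 110100*, 110110*, 110111*, 111000*, 111001*, 111100*
[col 1] -01110, -11100, 0-0101, 0-1100*, 0-1110*, 00-000, 00-110, 001-00*, 001-10*, 0010-0*, 0011-0*, 0111-0*, 1-0100, 11-100, 1101-0, 11011-, 111-00, 11100-
[col 2] 0-11-0, 001--0
Prime implicants: -01110, -11100, 0-0101, 0-11-0, 00-000, 00-110, 001--0, 011011, 1-0100, 101101, 11-100, 1101-0, 11011-, 111-00, 11100-
PI chart (minterm → PIs covering it):
  0 | 00-000  (sole → essential)
  6 | 00-110  (sole → essential)
  8 | 00-000,001--0
  10 | 001--0  (sole → essential)
  14 | -01110,0-11-0,00-110,001--0
  21 | 0-0101  (sole → essential)
  27 | 011011  (sole → essential)
  30 | 0-11-0  (sole → essential)
  45 | 101101  (sole → essential)
  46 | -01110  (sole → essential)
  52 | 1-0100,11-100,1101-0
  54 | 1101-0,11011-
  55 | 11011-  (sole → essential)
  56 | 111-00,11100-
  57 | 11100-  (sole → essential)
  60 | -11100,11-100,111-00
Essential prime implicants: -01110, 0-0101, 0-11-0, 00-000, 00-110, 001--0, 011011, 101101, 11011-, 11100-
Petrick residual → 11-100
Minimum SOP uses 11 PIs: b'cdef' + a'c'de'f + a'cdf' + a'b'd'e'f' + a'b'def' + a'b'cf' + a'bcd'ef + ab'cde'f + abde'f' + abc'de + abcd'e'

11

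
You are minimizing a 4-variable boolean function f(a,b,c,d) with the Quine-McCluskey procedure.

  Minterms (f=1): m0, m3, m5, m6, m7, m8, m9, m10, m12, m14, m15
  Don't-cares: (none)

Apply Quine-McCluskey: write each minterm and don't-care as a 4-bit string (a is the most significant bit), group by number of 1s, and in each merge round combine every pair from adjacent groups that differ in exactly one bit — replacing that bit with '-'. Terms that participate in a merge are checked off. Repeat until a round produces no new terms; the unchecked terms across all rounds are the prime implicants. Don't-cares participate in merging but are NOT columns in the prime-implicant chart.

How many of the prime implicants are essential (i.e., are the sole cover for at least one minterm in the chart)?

6

size-2^0 implicants → 0000(✓)  0011(✓)  0101(✓)  0110(✓)  0111(✓)  1000(✓)  1001(✓)  1010(✓)  1100(✓)  1110(✓)  1111(✓)
size-2^1 implicants → -000  -110(✓)  -111(✓)  0-11  01-1  011-(✓)  1-00(✓)  1-10(✓)  10-0(✓)  100-  11-0(✓)  111-(✓)
size-2^2 implicants → -11-  1--0
Unchecked terms (primes): -000, -11-, 0-11, 01-1, 1--0, 100-
Minterm coverage:
  m0 ⊆ -000 [E]
  m3 ⊆ 0-11 [E]
  m5 ⊆ 01-1 [E]
  m6 ⊆ -11- [E]
  m7 ⊆ -11-,0-11,01-1
  m8 ⊆ -000,1--0,100-
  m9 ⊆ 100- [E]
  m10 ⊆ 1--0 [E]
  m12 ⊆ 1--0 [E]
  m14 ⊆ -11-,1--0
  m15 ⊆ -11- [E]
E = {-000, -11-, 0-11, 01-1, 1--0, 100-}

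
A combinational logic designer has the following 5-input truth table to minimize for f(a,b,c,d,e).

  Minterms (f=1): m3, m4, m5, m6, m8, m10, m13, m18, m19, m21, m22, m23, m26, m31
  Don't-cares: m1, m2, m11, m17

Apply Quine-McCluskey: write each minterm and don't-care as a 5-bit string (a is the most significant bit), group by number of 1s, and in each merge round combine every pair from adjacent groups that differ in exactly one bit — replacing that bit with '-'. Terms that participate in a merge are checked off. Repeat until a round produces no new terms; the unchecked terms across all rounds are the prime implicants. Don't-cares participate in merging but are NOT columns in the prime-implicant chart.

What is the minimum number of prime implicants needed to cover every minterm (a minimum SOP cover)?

8

Round 0: 00001✓ 00010✓ 00011✓ 00100✓ 00101✓ 00110✓ 01000✓ 01010✓ 01011✓ 01101✓ 10001✓ 10010✓ 10011✓ 10101✓ 10110✓ 10111✓ 11010✓ 11111✓
Round 1: -0001✓ -0010✓ -0011✓ -0101✓ -0110✓ -1010✓ 0-010✓ 0-011✓ 0-101 00-01✓ 00-10✓ 000-1✓ 0001-✓ 001-0 0010- 010-0 0101-✓ 1-010✓ 1-111 10-01✓ 10-10✓ 10-11✓ 100-1✓ 1001-✓ 101-1✓ 1011-✓
Round 2: --010 -0-01 -0-10 -00-1 -001- 0-01- 10--1 10-1-
PIs = {--010, -0-01, -0-10, -00-1, -001-, 0-01-, 0-101, 001-0, 0010-, 010-0, 1-111, 10--1, 10-1-}
Coverage chart:
  m3: -00-1,-001-,0-01-
  m4: 001-0,0010-
  m5: -0-01,0-101,0010-
  m6: -0-10,001-0
  m8: 010-0 ←essential
  m10: --010,0-01-,010-0
  m13: 0-101 ←essential
  m18: --010,-0-10,-001-,10-1-
  m19: -00-1,-001-,10--1,10-1-
  m21: -0-01,10--1
  m22: -0-10,10-1-
  m23: 1-111,10--1,10-1-
  m26: --010 ←essential
  m31: 1-111 ←essential
Essential: --010, 0-101, 010-0, 1-111
Petrick residual → -0-01, -0-10, -00-1, 001-0
Min cover (8 terms): c'de' + b'd'e + b'de' + b'c'e + a'cd'e + a'b'ce' + a'bc'e' + acde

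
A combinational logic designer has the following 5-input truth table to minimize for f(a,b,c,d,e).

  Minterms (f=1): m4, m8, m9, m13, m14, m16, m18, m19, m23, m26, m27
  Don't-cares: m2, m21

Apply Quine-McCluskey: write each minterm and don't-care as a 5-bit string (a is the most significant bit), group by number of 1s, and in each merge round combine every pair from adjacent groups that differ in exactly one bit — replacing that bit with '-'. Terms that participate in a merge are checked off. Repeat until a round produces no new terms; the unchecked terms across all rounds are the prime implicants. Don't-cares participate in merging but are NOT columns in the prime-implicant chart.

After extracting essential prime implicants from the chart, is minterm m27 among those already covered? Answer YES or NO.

[col 0] 00010*, 00100, 01000*, 01001*, 01101*, 01110, 10000*, 10010*, 10011*, 10101*, 10111*, 11010*, 11011*
[col 1] -0010, 01-01, 0100-, 1-010*, 1-011*, 10-11, 100-0, 1001-*, 101-1, 1101-*
[col 2] 1-01-
Prime implicants: -0010, 00100, 01-01, 0100-, 01110, 1-01-, 10-11, 100-0, 101-1
PI chart (minterm → PIs covering it):
  4 | 00100  (sole → essential)
  8 | 0100-  (sole → essential)
  9 | 01-01,0100-
  13 | 01-01  (sole → essential)
  14 | 01110  (sole → essential)
  16 | 100-0  (sole → essential)
  18 | -0010,1-01-,100-0
  19 | 1-01-,10-11
  23 | 10-11,101-1
  26 | 1-01-  (sole → essential)
  27 | 1-01-  (sole → essential)
Essential prime implicants: 00100, 01-01, 0100-, 01110, 1-01-, 100-0

YES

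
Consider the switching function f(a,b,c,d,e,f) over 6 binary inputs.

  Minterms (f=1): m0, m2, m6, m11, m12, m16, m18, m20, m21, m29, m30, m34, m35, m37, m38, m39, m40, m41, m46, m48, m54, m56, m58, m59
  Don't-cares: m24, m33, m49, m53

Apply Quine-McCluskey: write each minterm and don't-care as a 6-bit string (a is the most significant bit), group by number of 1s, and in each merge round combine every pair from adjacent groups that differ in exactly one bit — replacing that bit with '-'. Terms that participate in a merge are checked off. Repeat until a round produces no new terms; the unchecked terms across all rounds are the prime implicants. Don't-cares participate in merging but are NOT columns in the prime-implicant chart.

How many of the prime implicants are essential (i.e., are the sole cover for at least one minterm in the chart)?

Round 0: 000000✓ 000010✓ 000110✓ 001011 001100 010000✓ 010010✓ 010100✓ 010101✓ 011000✓ 011101✓ 011110 100001✓ 100010✓ 100011✓ 100101✓ 100110✓ 100111✓ 101000✓ 101001✓ 101110✓ 110000✓ 110001✓ 110101✓ 110110✓ 111000✓ 111010✓ 111011✓
Round 1: -00010✓ -00110✓ -10000✓ -10101 -11000✓ 0-0000✓ 0-0010✓ 000-10✓ 0000-0✓ 01-000✓ 01-101 010-00 0100-0✓ 01010- 1-0001✓ 1-0101✓ 1-0110 1-1000 10-001 10-110 100-01✓ 100-10✓ 100-11✓ 1000-1✓ 10001-✓ 1001-1✓ 10011-✓ 10100- 11-000✓ 110-01✓ 11000- 1110-0 11101-
Round 2: -00-10 -1-000 0-00-0 1-0-01 100--1 100-1-
PIs = {-00-10, -1-000, -10101, 0-00-0, 001011, 001100, 01-101, 010-00, 01010-, 011110, 1-0-01, 1-0110, 1-1000, 10-001, 10-110, 100--1, 100-1-, 10100-, 11000-, 1110-0, 11101-}
Coverage chart:
  m0: 0-00-0 ←essential
  m2: -00-10,0-00-0
  m6: -00-10 ←essential
  m11: 001011 ←essential
  m12: 001100 ←essential
  m16: -1-000,0-00-0,010-00
  m18: 0-00-0 ←essential
  m20: 010-00,01010-
  m21: -10101,01-101,01010-
  m29: 01-101 ←essential
  m30: 011110 ←essential
  m34: -00-10,100-1-
  m35: 100--1,100-1-
  m37: 1-0-01,100--1
  m38: -00-10,1-0110,10-110,100-1-
  m39: 100--1,100-1-
  m40: 1-1000,10100-
  m41: 10-001,10100-
  m46: 10-110 ←essential
  m48: -1-000,11000-
  m54: 1-0110 ←essential
  m56: -1-000,1-1000,1110-0
  m58: 1110-0,11101-
  m59: 11101- ←essential
Essential: -00-10, 0-00-0, 001011, 001100, 01-101, 011110, 1-0110, 10-110, 11101-

9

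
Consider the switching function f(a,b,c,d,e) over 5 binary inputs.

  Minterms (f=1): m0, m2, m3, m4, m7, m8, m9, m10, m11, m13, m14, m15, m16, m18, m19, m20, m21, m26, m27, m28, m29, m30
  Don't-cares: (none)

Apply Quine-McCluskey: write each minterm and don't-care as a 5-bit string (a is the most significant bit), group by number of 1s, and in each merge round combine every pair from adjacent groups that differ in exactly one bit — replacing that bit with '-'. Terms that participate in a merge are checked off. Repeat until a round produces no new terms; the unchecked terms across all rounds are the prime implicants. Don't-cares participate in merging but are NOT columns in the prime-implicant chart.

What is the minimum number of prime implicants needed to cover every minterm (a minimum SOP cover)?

7

[col 0] 00000*, 00010*, 00011*, 00100*, 00111*, 01000*, 01001*, 01010*, 01011*, 01101*, 01110*, 01111*, 10000*, 10010*, 10011*, 10100*, 10101*, 11010*, 11011*, 11100*, 11101*, 11110*
[col 1] -0000*, -0010*, -0011*, -0100*, -1010*, -1011*, -1101, -1110*, 0-000*, 0-010*, 0-011*, 0-111*, 00-00*, 00-11*, 000-0*, 0001-*, 01-01*, 01-10*, 01-11*, 010-0*, 010-1*, 0100-*, 0101-*, 011-1*, 0111-*, 1-010*, 1-011*, 1-100*, 1-101*, 10-00*, 100-0*, 1001-*, 1010-*, 11-10*, 1101-*, 111-0, 1110-*
[col 2] --010*, --011*, -0-00, -00-0, -001-*, -1-10, -101-*, 0--11, 0-0-0, 0-01-*, 01--1, 01-1-, 010--, 1-01-*, 1-10-
[col 3] --01-
Prime implicants: --01-, -0-00, -00-0, -1-10, -1101, 0--11, 0-0-0, 01--1, 01-1-, 010--, 1-10-, 111-0
PI chart (minterm → PIs covering it):
  0 | -0-00,-00-0,0-0-0
  2 | --01-,-00-0,0-0-0
  3 | --01-,0--11
  4 | -0-00  (sole → essential)
  7 | 0--11  (sole → essential)
  8 | 0-0-0,010--
  9 | 01--1,010--
  10 | --01-,-1-10,0-0-0,01-1-,010--
  11 | --01-,0--11,01--1,01-1-,010--
  13 | -1101,01--1
  14 | -1-10,01-1-
  15 | 0--11,01--1,01-1-
  16 | -0-00,-00-0
  18 | --01-,-00-0
  19 | --01-  (sole → essential)
  20 | -0-00,1-10-
  21 | 1-10-  (sole → essential)
  26 | --01-,-1-10
  27 | --01-  (sole → essential)
  28 | 1-10-,111-0
  29 | -1101,1-10-
  30 | -1-10,111-0
Essential prime implicants: --01-, -0-00, 0--11, 1-10-
Petrick residual → -1-10, -1101, 010--
Minimum SOP uses 7 PIs: c'd + b'd'e' + bde' + bcd'e + a'de + a'bc' + acd'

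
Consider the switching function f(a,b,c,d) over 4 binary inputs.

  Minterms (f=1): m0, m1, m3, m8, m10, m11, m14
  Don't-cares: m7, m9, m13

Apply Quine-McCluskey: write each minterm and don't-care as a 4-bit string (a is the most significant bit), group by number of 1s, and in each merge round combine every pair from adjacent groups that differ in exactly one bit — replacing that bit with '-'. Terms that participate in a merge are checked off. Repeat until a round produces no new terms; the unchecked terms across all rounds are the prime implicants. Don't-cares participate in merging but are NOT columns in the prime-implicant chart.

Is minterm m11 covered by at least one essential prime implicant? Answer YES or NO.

NO

[col 0] 0000*, 0001*, 0011*, 0111*, 1000*, 1001*, 1010*, 1011*, 1101*, 1110*
[col 1] -000*, -001*, -011*, 0-11, 00-1*, 000-*, 1-01, 1-10, 10-0*, 10-1*, 100-*, 101-*
[col 2] -0-1, -00-, 10--
Prime implicants: -0-1, -00-, 0-11, 1-01, 1-10, 10--
PI chart (minterm → PIs covering it):
  0 | -00-  (sole → essential)
  1 | -0-1,-00-
  3 | -0-1,0-11
  8 | -00-,10--
  10 | 1-10,10--
  11 | -0-1,10--
  14 | 1-10  (sole → essential)
Essential prime implicants: -00-, 1-10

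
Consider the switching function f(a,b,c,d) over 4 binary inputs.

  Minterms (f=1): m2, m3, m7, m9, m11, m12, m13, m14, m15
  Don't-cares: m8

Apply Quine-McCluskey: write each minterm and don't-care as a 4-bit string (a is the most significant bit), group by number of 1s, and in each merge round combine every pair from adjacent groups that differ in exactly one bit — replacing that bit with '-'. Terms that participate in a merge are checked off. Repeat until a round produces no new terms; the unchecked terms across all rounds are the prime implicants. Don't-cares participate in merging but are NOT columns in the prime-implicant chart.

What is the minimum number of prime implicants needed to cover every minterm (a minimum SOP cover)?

Round 0: 0010✓ 0011✓ 0111✓ 1000✓ 1001✓ 1011✓ 1100✓ 1101✓ 1110✓ 1111✓
Round 1: -011✓ -111✓ 0-11✓ 001- 1-00✓ 1-01✓ 1-11✓ 10-1✓ 100-✓ 11-0✓ 11-1✓ 110-✓ 111-✓
Round 2: --11 1--1 1-0- 11--
PIs = {--11, 001-, 1--1, 1-0-, 11--}
Coverage chart:
  m2: 001- ←essential
  m3: --11,001-
  m7: --11 ←essential
  m9: 1--1,1-0-
  m11: --11,1--1
  m12: 1-0-,11--
  m13: 1--1,1-0-,11--
  m14: 11-- ←essential
  m15: --11,1--1,11--
Essential: --11, 001-, 11--
Petrick residual → 1--1
Min cover (4 terms): cd + a'b'c + ad + ab

4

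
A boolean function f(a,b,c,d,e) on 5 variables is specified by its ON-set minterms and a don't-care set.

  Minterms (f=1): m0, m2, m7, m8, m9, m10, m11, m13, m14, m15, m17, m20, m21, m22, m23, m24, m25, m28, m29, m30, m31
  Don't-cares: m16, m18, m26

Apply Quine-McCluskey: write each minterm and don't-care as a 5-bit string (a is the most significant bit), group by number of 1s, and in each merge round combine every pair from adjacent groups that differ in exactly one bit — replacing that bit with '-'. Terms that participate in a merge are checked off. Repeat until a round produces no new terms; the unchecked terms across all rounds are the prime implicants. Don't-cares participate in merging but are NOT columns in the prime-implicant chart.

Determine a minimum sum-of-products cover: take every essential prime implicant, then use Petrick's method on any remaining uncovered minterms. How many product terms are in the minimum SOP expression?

[col 0] 00000*, 00010*, 00111*, 01000*, 01001*, 01010*, 01011*, 01101*, 01110*, 01111*, 10000*, 10001*, 10010*, 10100*, 10101*, 10110*, 10111*, 11000*, 11001*, 11010*, 11100*, 11101*, 11110*, 11111*
[col 1] -0000*, -0010*, -0111*, -1000*, -1001*, -1010*, -1101*, -1110*, -1111*, 0-000*, 0-010*, 0-111*, 000-0*, 01-01*, 01-10*, 01-11*, 010-0*, 010-1*, 0100-*, 0101-*, 011-1*, 0111-*, 1-000*, 1-001*, 1-010*, 1-100*, 1-101*, 1-110*, 1-111*, 10-00*, 10-01*, 10-10*, 100-0*, 1000-*, 101-0*, 101-1*, 1010-*, 1011-*, 11-00*, 11-01*, 11-10*, 110-0*, 1100-*, 111-0*, 111-1*, 1110-*, 1111-*
[col 2] --000*, --010*, --111, -00-0*, -1-01, -1-10, -10-0*, -100-, -11-1, -111-, 0-0-0*, 01--1, 01-1-, 010--, 1--00*, 1--01*, 1--10*, 1-0-0*, 1-00-*, 1-1-0*, 1-1-1*, 1-10-*, 1-11-*, 10--0*, 10-0-*, 101--*, 11--0*, 11-0-*, 111--*
[col 3] --0-0, 1---0, 1--0-, 1-1--
Prime implicants: --0-0, --111, -1-01, -1-10, -100-, -11-1, -111-, 01--1, 01-1-, 010--, 1---0, 1--0-, 1-1--
PI chart (minterm → PIs covering it):
  0 | --0-0  (sole → essential)
  2 | --0-0  (sole → essential)
  7 | --111  (sole → essential)
  8 | --0-0,-100-,010--
  9 | -1-01,-100-,01--1,010--
  10 | --0-0,-1-10,01-1-,010--
  11 | 01--1,01-1-,010--
  13 | -1-01,-11-1,01--1
  14 | -1-10,-111-,01-1-
  15 | --111,-11-1,-111-,01--1,01-1-
  17 | 1--0-  (sole → essential)
  20 | 1---0,1--0-,1-1--
  21 | 1--0-,1-1--
  22 | 1---0,1-1--
  23 | --111,1-1--
  24 | --0-0,-100-,1---0,1--0-
  25 | -1-01,-100-,1--0-
  28 | 1---0,1--0-,1-1--
  29 | -1-01,-11-1,1--0-,1-1--
  30 | -1-10,-111-,1---0,1-1--
  31 | --111,-11-1,-111-,1-1--
Essential prime implicants: --0-0, --111, 1--0-
Petrick residual → -1-01, 01-1-, 1---0
Minimum SOP uses 6 PIs: c'e' + cde + bd'e + a'bd + ae' + ad'

6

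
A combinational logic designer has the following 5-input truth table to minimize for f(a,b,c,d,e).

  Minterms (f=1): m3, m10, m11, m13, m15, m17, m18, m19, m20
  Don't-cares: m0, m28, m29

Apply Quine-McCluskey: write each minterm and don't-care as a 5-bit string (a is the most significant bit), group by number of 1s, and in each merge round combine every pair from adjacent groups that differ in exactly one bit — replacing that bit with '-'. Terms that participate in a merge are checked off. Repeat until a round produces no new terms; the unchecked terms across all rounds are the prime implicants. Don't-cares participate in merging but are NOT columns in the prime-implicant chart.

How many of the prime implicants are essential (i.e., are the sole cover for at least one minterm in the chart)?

size-2^0 implicants → 00000  00011(✓)  01010(✓)  01011(✓)  01101(✓)  01111(✓)  10001(✓)  10010(✓)  10011(✓)  10100(✓)  11100(✓)  11101(✓)
size-2^1 implicants → -0011  -1101  0-011  01-11  0101-  011-1  1-100  100-1  1001-  1110-
Unchecked terms (primes): -0011, -1101, 0-011, 00000, 01-11, 0101-, 011-1, 1-100, 100-1, 1001-, 1110-
Minterm coverage:
  m3 ⊆ -0011,0-011
  m10 ⊆ 0101- [E]
  m11 ⊆ 0-011,01-11,0101-
  m13 ⊆ -1101,011-1
  m15 ⊆ 01-11,011-1
  m17 ⊆ 100-1 [E]
  m18 ⊆ 1001- [E]
  m19 ⊆ -0011,100-1,1001-
  m20 ⊆ 1-100 [E]
E = {0101-, 1-100, 100-1, 1001-}

4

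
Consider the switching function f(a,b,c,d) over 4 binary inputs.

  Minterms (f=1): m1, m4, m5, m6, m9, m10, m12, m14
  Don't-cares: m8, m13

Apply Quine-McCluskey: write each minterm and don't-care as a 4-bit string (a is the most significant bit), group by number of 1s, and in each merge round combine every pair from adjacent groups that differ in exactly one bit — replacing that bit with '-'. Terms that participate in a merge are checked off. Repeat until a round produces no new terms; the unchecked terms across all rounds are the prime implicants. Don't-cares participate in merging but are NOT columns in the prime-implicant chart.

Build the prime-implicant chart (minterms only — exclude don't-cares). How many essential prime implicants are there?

Round 0: 0001✓ 0100✓ 0101✓ 0110✓ 1000✓ 1001✓ 1010✓ 1100✓ 1101✓ 1110✓
Round 1: -001✓ -100✓ -101✓ -110✓ 0-01✓ 01-0✓ 010-✓ 1-00✓ 1-01✓ 1-10✓ 10-0✓ 100-✓ 11-0✓ 110-✓
Round 2: --01 -1-0 -10- 1--0 1-0-
PIs = {--01, -1-0, -10-, 1--0, 1-0-}
Coverage chart:
  m1: --01 ←essential
  m4: -1-0,-10-
  m5: --01,-10-
  m6: -1-0 ←essential
  m9: --01,1-0-
  m10: 1--0 ←essential
  m12: -1-0,-10-,1--0,1-0-
  m14: -1-0,1--0
Essential: --01, -1-0, 1--0

3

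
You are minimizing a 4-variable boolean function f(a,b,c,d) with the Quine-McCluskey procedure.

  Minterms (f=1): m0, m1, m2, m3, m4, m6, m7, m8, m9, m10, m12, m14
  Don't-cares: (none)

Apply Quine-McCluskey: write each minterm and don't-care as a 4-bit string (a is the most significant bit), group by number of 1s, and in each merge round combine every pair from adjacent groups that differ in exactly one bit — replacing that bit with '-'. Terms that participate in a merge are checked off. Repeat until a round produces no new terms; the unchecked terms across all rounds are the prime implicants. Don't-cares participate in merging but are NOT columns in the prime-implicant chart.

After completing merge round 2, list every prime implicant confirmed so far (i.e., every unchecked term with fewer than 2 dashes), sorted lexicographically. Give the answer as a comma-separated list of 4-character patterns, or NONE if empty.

[col 0] 0000*, 0001*, 0010*, 0011*, 0100*, 0110*, 0111*, 1000*, 1001*, 1010*, 1100*, 1110*
[col 1] -000*, -001*, -010*, -100*, -110*, 0-00*, 0-10*, 0-11*, 00-0*, 00-1*, 000-*, 001-*, 01-0*, 011-*, 1-00*, 1-10*, 10-0*, 100-*, 11-0*
[col 2] --00*, --10*, -0-0*, -00-, -1-0*, 0--0*, 0-1-, 00--, 1--0*
[col 3] ---0
Prime implicants: ---0, -00-, 0-1-, 00--

NONE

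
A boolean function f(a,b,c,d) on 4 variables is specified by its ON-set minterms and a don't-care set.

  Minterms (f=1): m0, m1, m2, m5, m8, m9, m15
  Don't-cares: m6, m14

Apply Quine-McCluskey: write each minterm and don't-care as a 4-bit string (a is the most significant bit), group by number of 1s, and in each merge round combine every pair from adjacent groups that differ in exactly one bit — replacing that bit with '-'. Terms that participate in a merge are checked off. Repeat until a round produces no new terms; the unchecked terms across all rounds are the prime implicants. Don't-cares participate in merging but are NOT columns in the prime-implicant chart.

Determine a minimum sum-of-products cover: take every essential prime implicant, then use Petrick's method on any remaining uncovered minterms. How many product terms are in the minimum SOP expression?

Round 0: 0000✓ 0001✓ 0010✓ 0101✓ 0110✓ 1000✓ 1001✓ 1110✓ 1111✓
Round 1: -000✓ -001✓ -110 0-01 0-10 00-0 000-✓ 100-✓ 111-
Round 2: -00-
PIs = {-00-, -110, 0-01, 0-10, 00-0, 111-}
Coverage chart:
  m0: -00-,00-0
  m1: -00-,0-01
  m2: 0-10,00-0
  m5: 0-01 ←essential
  m8: -00- ←essential
  m9: -00- ←essential
  m15: 111- ←essential
Essential: -00-, 0-01, 111-
Petrick residual → 0-10
Min cover (4 terms): b'c' + a'c'd + a'cd' + abc

4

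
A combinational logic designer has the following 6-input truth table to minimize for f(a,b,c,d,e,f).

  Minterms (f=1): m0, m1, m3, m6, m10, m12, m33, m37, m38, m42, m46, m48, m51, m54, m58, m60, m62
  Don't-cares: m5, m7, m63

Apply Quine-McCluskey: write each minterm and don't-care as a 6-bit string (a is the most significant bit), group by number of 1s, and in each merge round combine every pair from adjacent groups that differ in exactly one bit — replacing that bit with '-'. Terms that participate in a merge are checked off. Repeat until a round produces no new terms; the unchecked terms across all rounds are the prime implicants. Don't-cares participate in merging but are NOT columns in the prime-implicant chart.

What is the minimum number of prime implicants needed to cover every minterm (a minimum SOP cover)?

size-2^0 implicants → 000000(✓)  000001(✓)  000011(✓)  000101(✓)  000110(✓)  000111(✓)  001010(✓)  001100  100001(✓)  100101(✓)  100110(✓)  101010(✓)  101110(✓)  110000  110011  110110(✓)  111010(✓)  111100(✓)  111110(✓)  111111(✓)
size-2^1 implicants → -00001(✓)  -00101(✓)  -00110  -01010  000-01(✓)  000-11(✓)  0000-1(✓)  00000-  0001-1(✓)  00011-  1-0110(✓)  1-1010(✓)  1-1110(✓)  10-110(✓)  100-01(✓)  101-10(✓)  11-110(✓)  111-10(✓)  1111-0  11111-
size-2^2 implicants → -00-01  000--1  1--110  1-1-10
Unchecked terms (primes): -00-01, -00110, -01010, 000--1, 00000-, 00011-, 001100, 1--110, 1-1-10, 110000, 110011, 1111-0, 11111-
Minterm coverage:
  m0 ⊆ 00000- [E]
  m1 ⊆ -00-01,000--1,00000-
  m3 ⊆ 000--1 [E]
  m6 ⊆ -00110,00011-
  m10 ⊆ -01010 [E]
  m12 ⊆ 001100 [E]
  m33 ⊆ -00-01 [E]
  m37 ⊆ -00-01 [E]
  m38 ⊆ -00110,1--110
  m42 ⊆ -01010,1-1-10
  m46 ⊆ 1--110,1-1-10
  m48 ⊆ 110000 [E]
  m51 ⊆ 110011 [E]
  m54 ⊆ 1--110 [E]
  m58 ⊆ 1-1-10 [E]
  m60 ⊆ 1111-0 [E]
  m62 ⊆ 1--110,1-1-10,1111-0,11111-
E = {-00-01, -01010, 000--1, 00000-, 001100, 1--110, 1-1-10, 110000, 110011, 1111-0}
Petrick residual → -00110
Cover = b'c'e'f + b'c'def' + b'cd'ef' + a'b'c'f + a'b'c'd'e' + a'b'cde'f' + adef' + acef' + abc'd'e'f' + abc'd'ef + abcdf'  |cover|=11

11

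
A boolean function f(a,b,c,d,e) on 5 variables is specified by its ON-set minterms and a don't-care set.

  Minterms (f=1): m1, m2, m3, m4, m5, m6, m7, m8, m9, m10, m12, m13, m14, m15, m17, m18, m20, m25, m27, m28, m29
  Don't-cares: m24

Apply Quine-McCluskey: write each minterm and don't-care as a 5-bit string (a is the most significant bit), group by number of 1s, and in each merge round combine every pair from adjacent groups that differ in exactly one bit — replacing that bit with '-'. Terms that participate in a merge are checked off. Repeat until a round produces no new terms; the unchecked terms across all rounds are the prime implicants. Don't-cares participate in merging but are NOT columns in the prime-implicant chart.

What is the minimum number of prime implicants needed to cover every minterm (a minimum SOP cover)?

size-2^0 implicants → 00001(✓)  00010(✓)  00011(✓)  00100(✓)  00101(✓)  00110(✓)  00111(✓)  01000(✓)  01001(✓)  01010(✓)  01100(✓)  01101(✓)  01110(✓)  01111(✓)  10001(✓)  10010(✓)  10100(✓)  11000(✓)  11001(✓)  11011(✓)  11100(✓)  11101(✓)
size-2^1 implicants → -0001(✓)  -0010  -0100(✓)  -1000(✓)  -1001(✓)  -1100(✓)  -1101(✓)  0-001(✓)  0-010(✓)  0-100(✓)  0-101(✓)  0-110(✓)  0-111(✓)  00-01(✓)  00-10(✓)  00-11(✓)  000-1(✓)  0001-(✓)  001-0(✓)  001-1(✓)  0010-(✓)  0011-(✓)  01-00(✓)  01-01(✓)  01-10(✓)  010-0(✓)  0100-(✓)  011-0(✓)  011-1(✓)  0110-(✓)  0111-(✓)  1-001(✓)  1-100(✓)  11-00(✓)  11-01(✓)  110-1  1100-(✓)  1110-(✓)
size-2^2 implicants → --001  --100  -1-00(✓)  -1-01(✓)  -100-(✓)  -110-(✓)  0--01  0--10  0-1-0(✓)  0-1-1(✓)  0-10-(✓)  0-11-(✓)  00--1  00-1-  001--(✓)  01--0  01-0-(✓)  011--(✓)  11-0-(✓)
size-2^3 implicants → -1-0-  0-1--
Unchecked terms (primes): --001, --100, -0010, -1-0-, 0--01, 0--10, 0-1--, 00--1, 00-1-, 01--0, 110-1
Minterm coverage:
  m1 ⊆ --001,0--01,00--1
  m2 ⊆ -0010,0--10,00-1-
  m3 ⊆ 00--1,00-1-
  m4 ⊆ --100,0-1--
  m5 ⊆ 0--01,0-1--,00--1
  m6 ⊆ 0--10,0-1--,00-1-
  m7 ⊆ 0-1--,00--1,00-1-
  m8 ⊆ -1-0-,01--0
  m9 ⊆ --001,-1-0-,0--01
  m10 ⊆ 0--10,01--0
  m12 ⊆ --100,-1-0-,0-1--,01--0
  m13 ⊆ -1-0-,0--01,0-1--
  m14 ⊆ 0--10,0-1--,01--0
  m15 ⊆ 0-1-- [E]
  m17 ⊆ --001 [E]
  m18 ⊆ -0010 [E]
  m20 ⊆ --100 [E]
  m25 ⊆ --001,-1-0-,110-1
  m27 ⊆ 110-1 [E]
  m28 ⊆ --100,-1-0-
  m29 ⊆ -1-0- [E]
E = {--001, --100, -0010, -1-0-, 0-1--, 110-1}
Petrick residual → 0--10, 00--1
Cover = c'd'e + cd'e' + b'c'de' + bd' + a'de' + a'c + a'b'e + abc'e  |cover|=8

8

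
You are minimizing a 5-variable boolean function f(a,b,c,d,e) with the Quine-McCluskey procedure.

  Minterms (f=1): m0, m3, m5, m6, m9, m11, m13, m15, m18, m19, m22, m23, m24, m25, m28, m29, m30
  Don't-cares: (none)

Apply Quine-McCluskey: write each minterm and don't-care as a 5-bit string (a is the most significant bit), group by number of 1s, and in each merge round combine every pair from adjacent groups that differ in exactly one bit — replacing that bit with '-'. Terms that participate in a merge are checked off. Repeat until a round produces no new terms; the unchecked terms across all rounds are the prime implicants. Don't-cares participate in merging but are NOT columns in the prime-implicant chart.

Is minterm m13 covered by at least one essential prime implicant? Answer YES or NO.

YES

Round 0: 00000 00011✓ 00101✓ 00110✓ 01001✓ 01011✓ 01101✓ 01111✓ 10010✓ 10011✓ 10110✓ 10111✓ 11000✓ 11001✓ 11100✓ 11101✓ 11110✓
Round 1: -0011 -0110 -1001✓ -1101✓ 0-011 0-101 01-01✓ 01-11✓ 010-1✓ 011-1✓ 1-110 10-10✓ 10-11✓ 1001-✓ 1011-✓ 11-00✓ 11-01✓ 1100-✓ 111-0 1110-✓
Round 2: -1-01 01--1 10-1- 11-0-
PIs = {-0011, -0110, -1-01, 0-011, 0-101, 00000, 01--1, 1-110, 10-1-, 11-0-, 111-0}
Coverage chart:
  m0: 00000 ←essential
  m3: -0011,0-011
  m5: 0-101 ←essential
  m6: -0110 ←essential
  m9: -1-01,01--1
  m11: 0-011,01--1
  m13: -1-01,0-101,01--1
  m15: 01--1 ←essential
  m18: 10-1- ←essential
  m19: -0011,10-1-
  m22: -0110,1-110,10-1-
  m23: 10-1- ←essential
  m24: 11-0- ←essential
  m25: -1-01,11-0-
  m28: 11-0-,111-0
  m29: -1-01,11-0-
  m30: 1-110,111-0
Essential: -0110, 0-101, 00000, 01--1, 10-1-, 11-0-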